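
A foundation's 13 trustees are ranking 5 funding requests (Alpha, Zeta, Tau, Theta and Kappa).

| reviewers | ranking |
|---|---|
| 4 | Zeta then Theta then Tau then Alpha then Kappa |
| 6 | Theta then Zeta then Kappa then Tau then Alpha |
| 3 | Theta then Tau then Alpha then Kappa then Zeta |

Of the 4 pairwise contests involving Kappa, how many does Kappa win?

Kappa against each rival (13 reviewers):
Kappa vs Alpha: 6 for Kappa, 7 for Alpha — Alpha by 7–6.
Kappa vs Zeta: Zeta wins 10–3.
Kappa vs Tau: 6 for Kappa, 7 for Tau — Tau by 7–6.
Kappa vs Theta: Theta wins 13–0.
Kappa beats no one; loses to Alpha, Zeta, Tau, Theta — 0 pairwise wins.

0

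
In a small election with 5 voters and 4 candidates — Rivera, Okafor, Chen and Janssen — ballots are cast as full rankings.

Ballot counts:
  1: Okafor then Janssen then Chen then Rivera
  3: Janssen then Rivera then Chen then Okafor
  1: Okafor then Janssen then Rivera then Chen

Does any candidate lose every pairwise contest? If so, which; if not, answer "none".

Pairwise majorities:
Rivera vs Okafor: Rivera wins 3–2.
Rivera vs Chen: Rivera preferred on 3+1 = 4 ballots; Rivera wins 4–1.
Rivera vs Janssen: 0 to 5, Janssen.
Okafor vs Chen: 1+1 = 2 for Okafor, 3 for Chen — Chen by 3–2.
Okafor vs Janssen: Okafor is ranked higher on 1+1 = 2 ballots, Janssen on 3. Janssen wins 3–2.
Chen vs Janssen: Janssen, 5–0.
Okafor is beaten in every head-to-head and is the Condorcet loser.

Okafor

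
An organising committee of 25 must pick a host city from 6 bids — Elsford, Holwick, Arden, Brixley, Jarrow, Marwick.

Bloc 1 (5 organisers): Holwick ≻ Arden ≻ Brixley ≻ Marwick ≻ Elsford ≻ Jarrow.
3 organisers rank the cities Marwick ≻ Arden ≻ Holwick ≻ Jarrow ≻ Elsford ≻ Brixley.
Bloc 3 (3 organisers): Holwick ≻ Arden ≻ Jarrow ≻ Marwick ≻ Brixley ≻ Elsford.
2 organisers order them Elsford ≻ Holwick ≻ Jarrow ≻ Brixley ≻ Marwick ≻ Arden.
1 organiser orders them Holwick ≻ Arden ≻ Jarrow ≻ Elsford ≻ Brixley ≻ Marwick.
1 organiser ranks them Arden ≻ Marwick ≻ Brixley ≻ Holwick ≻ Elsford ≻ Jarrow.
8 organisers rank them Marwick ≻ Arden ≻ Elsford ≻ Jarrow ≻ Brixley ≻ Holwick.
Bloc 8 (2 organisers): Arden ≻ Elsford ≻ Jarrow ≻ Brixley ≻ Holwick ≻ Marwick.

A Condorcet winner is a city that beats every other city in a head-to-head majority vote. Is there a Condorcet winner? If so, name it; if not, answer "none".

none

Pairwise majorities:
Elsford vs Holwick: Elsford preferred on 2+8+2 = 12 ballots; Holwick wins 13–12.
Elsford vs Arden: 2 to 23, Arden.
Elsford vs Brixley: 3+2+1+8+2 = 16 for Elsford, 9 for Brixley — Elsford by 16–9.
Elsford vs Jarrow: Elsford preferred on 5+2+1+8+2 = 18 ballots; Elsford wins 18–7.
Elsford vs Marwick: 5 to 20, Marwick.
Holwick vs Arden: Holwick is ranked higher on 5+3+2+1 = 11 ballots, Arden on 14. Arden wins 14–11.
Holwick vs Brixley: Holwick preferred on 5+3+3+2+1 = 14 ballots; Holwick wins 14–11.
Holwick vs Jarrow: Holwick preferred on 5+3+3+2+1+1 = 15 ballots; Holwick wins 15–10.
Holwick vs Marwick: Holwick preferred on 5+3+2+1+2 = 13 ballots; Holwick wins 13–12.
Arden vs Brixley: 23 for Arden, 2 for Brixley — Arden by 23–2.
Arden vs Jarrow: 23 for Arden, 2 for Jarrow — Arden by 23–2.
Arden vs Marwick: Arden preferred on 5+3+1+1+2 = 12 ballots; Marwick wins 13–12.
Brixley vs Jarrow: 6 to 19, Jarrow.
Brixley vs Marwick: 10 to 15, Marwick.
Jarrow vs Marwick: 8 to 17, Marwick.
Each city drops at least one matchup (Elsford loses to Holwick; Holwick loses to Arden; Arden loses to Marwick; Brixley loses to Elsford; Jarrow loses to Elsford; Marwick loses to Holwick); the cycle Holwick > Marwick > Arden > Holwick rules out a Condorcet winner.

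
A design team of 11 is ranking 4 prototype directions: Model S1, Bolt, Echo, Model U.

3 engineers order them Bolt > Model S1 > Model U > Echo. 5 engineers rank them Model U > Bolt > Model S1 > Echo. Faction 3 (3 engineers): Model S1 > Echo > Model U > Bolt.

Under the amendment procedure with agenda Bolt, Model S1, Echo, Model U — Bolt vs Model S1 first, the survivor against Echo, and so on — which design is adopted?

Model U

Round 1: Bolt vs Model S1 — 8–3, Bolt advances.
Round 2: Bolt vs Echo — 8–3, Bolt advances.
Round 3: Bolt vs Model U — 3–8, Model U advances.
Model U survives the agenda.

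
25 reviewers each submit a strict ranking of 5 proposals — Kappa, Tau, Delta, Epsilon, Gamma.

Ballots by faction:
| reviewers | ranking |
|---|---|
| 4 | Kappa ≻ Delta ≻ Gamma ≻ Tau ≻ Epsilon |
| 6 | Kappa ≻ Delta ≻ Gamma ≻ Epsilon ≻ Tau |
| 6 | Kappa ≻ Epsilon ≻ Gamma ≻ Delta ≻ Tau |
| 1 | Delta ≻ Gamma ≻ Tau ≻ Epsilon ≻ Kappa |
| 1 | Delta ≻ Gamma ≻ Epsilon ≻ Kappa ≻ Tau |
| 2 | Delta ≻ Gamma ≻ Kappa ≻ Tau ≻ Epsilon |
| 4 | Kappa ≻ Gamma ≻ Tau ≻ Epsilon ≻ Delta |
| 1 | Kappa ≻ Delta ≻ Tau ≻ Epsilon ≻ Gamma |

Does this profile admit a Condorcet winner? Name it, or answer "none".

Kappa

Pairwise majorities:
Kappa vs Tau: Kappa preferred on 24 ballots; Kappa wins 24–1.
Kappa vs Delta: Kappa is ranked higher on 4+6+6+4+1 = 21 ballots, Delta on 4. Kappa wins 21–4.
Kappa vs Epsilon: Kappa preferred on 4+6+6+2+4+1 = 23 ballots; Kappa wins 23–2.
Kappa vs Gamma: 21 to 4, Kappa.
Tau vs Delta: Tau is ranked higher on 4 ballots, Delta on 21. Delta wins 21–4.
Tau vs Epsilon: Tau preferred on 4+1+2+4+1 = 12 ballots; Epsilon wins 13–12.
Tau vs Gamma: 1 to 24, Gamma.
Delta vs Epsilon: Delta is ranked higher on 4+6+1+1+2+1 = 15 ballots, Epsilon on 10. Delta wins 15–10.
Delta vs Gamma: Delta is ranked higher on 4+6+1+1+2+1 = 15 ballots, Gamma on 10. Delta wins 15–10.
Epsilon vs Gamma: Epsilon preferred on 6+1 = 7 ballots; Gamma wins 18–7.
Kappa defeats every rival head-to-head and is the Condorcet winner.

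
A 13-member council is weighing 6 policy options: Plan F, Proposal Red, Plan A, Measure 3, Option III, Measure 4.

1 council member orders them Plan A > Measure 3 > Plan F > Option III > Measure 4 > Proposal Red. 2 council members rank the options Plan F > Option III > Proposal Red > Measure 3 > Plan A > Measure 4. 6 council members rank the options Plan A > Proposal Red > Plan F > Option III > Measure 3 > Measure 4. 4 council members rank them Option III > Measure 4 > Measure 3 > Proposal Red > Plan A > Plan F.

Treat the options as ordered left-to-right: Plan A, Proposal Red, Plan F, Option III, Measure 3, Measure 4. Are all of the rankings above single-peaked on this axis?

Axis positions: Plan A=1, Proposal Red=2, Plan F=3, Option III=4, Measure 3=5, Measure 4=6.
Type 1: ranking walks positions 1-5-3-4-6-2; Measure 3 is ranked above Proposal Red even though Proposal Red lies between Measure 3 and the peak Plan A on the axis — preferences dip and rise again. Not single-peaked.
Type 2 (peak Plan F at position 3): ranking walks positions 3-4-2-5-1-6, expanding outward from the peak — single-peaked.
Type 3 (peak Plan A at position 1): ranking walks positions 1-2-3-4-5-6, expanding outward from the peak — single-peaked.
Type 4: ranking walks positions 4-6-5-2-1-3; Measure 4 is ranked above Measure 3 even though Measure 3 lies between Measure 4 and the peak Option III on the axis — preferences dip and rise again. Not single-peaked.
Type 1 violates single-peakedness, so the profile is not single-peaked on this axis.

no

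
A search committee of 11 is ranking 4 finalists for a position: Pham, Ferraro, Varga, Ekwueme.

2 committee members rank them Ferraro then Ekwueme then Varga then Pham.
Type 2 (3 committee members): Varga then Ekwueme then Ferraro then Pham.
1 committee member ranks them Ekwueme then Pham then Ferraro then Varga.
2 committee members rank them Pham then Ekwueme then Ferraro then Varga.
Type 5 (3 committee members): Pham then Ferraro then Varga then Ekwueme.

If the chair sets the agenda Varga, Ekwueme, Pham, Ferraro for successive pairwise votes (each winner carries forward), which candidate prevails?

Round 1: Varga vs Ekwueme — 6–5, Varga advances.
Round 2: Varga vs Pham — 5–6, Pham advances.
Round 3: Pham vs Ferraro — 6–5, Pham advances.
The agenda winner is Pham.

Pham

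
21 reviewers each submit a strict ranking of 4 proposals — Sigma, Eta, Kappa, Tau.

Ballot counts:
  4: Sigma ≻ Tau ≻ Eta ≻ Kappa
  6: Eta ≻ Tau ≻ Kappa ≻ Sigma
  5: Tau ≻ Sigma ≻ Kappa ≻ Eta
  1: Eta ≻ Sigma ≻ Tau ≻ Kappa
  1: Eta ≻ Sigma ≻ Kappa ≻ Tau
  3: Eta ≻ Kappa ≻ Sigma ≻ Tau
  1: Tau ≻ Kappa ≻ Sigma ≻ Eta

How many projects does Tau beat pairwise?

Tau against each rival (21 reviewers):
Tau vs Sigma: 6+5+1 = 12 for Tau, 9 for Sigma — Tau by 12–9.
Tau–Eta: Eta 11–10.
Tau vs Kappa: Tau wins 17–4.
Tau beats Sigma, Kappa; loses to Eta — 2 pairwise wins.

2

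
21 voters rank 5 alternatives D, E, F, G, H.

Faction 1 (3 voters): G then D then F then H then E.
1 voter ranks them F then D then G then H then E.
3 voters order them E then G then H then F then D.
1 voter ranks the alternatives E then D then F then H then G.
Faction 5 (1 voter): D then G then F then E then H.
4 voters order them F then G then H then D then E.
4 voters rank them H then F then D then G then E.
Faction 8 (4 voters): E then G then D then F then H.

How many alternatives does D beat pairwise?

D against each rival (21 voters):
D–E: D 13–8.
D vs F: D preferred on 3+1+1+4 = 9 ballots; F wins 12–9.
D–G: G 14–7.
D vs H: 3+1+1+1+4 = 10 for D, 11 for H — H by 11–10.
D beats E; loses to F, G, H — 1 pairwise win.

1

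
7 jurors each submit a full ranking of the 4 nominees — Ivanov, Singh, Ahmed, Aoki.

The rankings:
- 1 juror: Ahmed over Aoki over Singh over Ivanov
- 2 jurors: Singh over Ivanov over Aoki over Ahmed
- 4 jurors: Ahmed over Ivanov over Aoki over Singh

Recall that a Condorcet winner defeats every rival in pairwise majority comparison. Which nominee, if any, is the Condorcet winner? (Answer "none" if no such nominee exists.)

Pairwise majorities:
Ivanov vs Singh: Ivanov, 4–3.
Ivanov vs Ahmed: Ahmed wins 5–2.
Ivanov vs Aoki: Ivanov, 6–1.
Singh vs Ahmed: Ahmed, 5–2.
Singh vs Aoki: Aoki, 5–2.
Ahmed–Aoki: Ahmed 5–2.
Only Ahmed has no losses; Ahmed is the Condorcet winner.

Ahmed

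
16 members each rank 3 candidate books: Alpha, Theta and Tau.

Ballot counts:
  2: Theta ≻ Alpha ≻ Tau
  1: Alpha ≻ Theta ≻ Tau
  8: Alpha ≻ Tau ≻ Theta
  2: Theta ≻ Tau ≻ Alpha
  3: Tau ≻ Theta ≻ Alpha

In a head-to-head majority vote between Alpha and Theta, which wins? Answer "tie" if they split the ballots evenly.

Ballots ranking Alpha above Theta: 1 + 8 = 9.
Ballots ranking Theta above Alpha: 16 − 9 = 7.
Alpha wins the head-to-head 9–7.

Alpha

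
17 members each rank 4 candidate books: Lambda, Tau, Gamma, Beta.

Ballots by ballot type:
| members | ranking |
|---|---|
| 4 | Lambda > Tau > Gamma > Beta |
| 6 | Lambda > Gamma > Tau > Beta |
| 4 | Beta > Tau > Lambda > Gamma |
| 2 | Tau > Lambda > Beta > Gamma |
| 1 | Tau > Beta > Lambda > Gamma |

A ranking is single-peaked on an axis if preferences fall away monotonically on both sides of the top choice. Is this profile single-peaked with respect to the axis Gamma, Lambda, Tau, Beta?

yes

Axis positions: Gamma=1, Lambda=2, Tau=3, Beta=4.
Ballot type 1 (peak Lambda at position 2): ranking walks positions 2-3-1-4, expanding outward from the peak — single-peaked.
Ballot type 2 (peak Lambda at position 2): ranking walks positions 2-1-3-4, expanding outward from the peak — single-peaked.
Ballot type 3 (peak Beta at position 4): ranking walks positions 4-3-2-1, expanding outward from the peak — single-peaked.
Ballot type 4 (peak Tau at position 3): ranking walks positions 3-2-4-1, expanding outward from the peak — single-peaked.
Ballot type 5 (peak Tau at position 3): ranking walks positions 3-4-2-1, expanding outward from the peak — single-peaked.
Every ranking is single-peaked on this axis.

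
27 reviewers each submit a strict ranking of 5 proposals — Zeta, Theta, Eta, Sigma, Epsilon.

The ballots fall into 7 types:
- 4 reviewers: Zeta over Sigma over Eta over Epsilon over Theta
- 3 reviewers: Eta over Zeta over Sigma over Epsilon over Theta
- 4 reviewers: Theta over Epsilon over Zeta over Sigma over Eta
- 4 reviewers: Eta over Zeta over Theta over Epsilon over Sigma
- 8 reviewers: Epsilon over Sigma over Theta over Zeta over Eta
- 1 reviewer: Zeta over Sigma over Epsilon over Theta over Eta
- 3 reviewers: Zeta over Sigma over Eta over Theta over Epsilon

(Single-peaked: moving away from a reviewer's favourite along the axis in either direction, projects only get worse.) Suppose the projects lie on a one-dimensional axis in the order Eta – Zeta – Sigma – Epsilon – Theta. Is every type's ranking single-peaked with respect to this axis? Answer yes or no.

no

Axis positions: Eta=1, Zeta=2, Sigma=3, Epsilon=4, Theta=5.
Type 1 (peak Zeta at position 2): ranking walks positions 2-3-1-4-5, expanding outward from the peak — single-peaked.
Type 2 (peak Eta at position 1): ranking walks positions 1-2-3-4-5, expanding outward from the peak — single-peaked.
Type 3: ranking walks positions 5-4-2-3-1; Zeta is ranked above Sigma even though Sigma lies between Zeta and the peak Theta on the axis — preferences dip and rise again. Not single-peaked.
Type 4: ranking walks positions 1-2-5-4-3; Theta is ranked above Sigma even though Sigma lies between Theta and the peak Eta on the axis — preferences dip and rise again. Not single-peaked.
Type 5 (peak Epsilon at position 4): ranking walks positions 4-3-5-2-1, expanding outward from the peak — single-peaked.
Type 6 (peak Zeta at position 2): ranking walks positions 2-3-4-5-1, expanding outward from the peak — single-peaked.
Type 7: ranking walks positions 2-3-1-5-4; Theta is ranked above Epsilon even though Epsilon lies between Theta and the peak Zeta on the axis — preferences dip and rise again. Not single-peaked.
Type 3 violates single-peakedness, so the profile is not single-peaked on this axis.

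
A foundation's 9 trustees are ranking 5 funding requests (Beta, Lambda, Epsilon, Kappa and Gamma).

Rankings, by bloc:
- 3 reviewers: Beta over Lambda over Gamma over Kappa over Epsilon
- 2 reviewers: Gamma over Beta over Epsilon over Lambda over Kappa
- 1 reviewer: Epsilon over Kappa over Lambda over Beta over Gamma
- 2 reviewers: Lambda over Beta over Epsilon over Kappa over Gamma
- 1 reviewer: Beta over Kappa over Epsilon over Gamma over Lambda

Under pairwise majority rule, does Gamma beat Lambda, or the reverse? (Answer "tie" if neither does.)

Lambda

Ballots ranking Gamma above Lambda: 2 + 1 = 3.
Ballots ranking Lambda above Gamma: 9 − 3 = 6.
Lambda wins the head-to-head 6–3.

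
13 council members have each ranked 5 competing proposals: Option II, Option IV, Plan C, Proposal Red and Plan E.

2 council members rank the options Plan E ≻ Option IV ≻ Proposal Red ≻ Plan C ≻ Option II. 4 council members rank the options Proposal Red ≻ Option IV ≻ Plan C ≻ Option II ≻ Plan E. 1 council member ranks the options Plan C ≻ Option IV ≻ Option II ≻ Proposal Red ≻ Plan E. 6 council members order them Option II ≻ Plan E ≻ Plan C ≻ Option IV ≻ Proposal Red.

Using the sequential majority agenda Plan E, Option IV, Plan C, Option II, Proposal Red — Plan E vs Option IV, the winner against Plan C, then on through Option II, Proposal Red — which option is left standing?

Round 1: Plan E vs Option IV — 8–5, Plan E advances.
Round 2: Plan E vs Plan C — 8–5, Plan E advances.
Round 3: Plan E vs Option II — 2–11, Option II advances.
Round 4: Option II vs Proposal Red — 7–6, Option II advances.
Option II survives the agenda.

Option II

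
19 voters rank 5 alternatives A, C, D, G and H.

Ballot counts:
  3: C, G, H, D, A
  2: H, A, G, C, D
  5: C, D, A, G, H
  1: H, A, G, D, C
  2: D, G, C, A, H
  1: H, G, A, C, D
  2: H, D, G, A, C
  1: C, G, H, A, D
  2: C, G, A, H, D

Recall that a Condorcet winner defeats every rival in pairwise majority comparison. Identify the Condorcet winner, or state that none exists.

Check each pair by majority over 19 ballots:
A vs C: C, 13–6.
A vs D: A preferred on 2+1+1+1+2 = 7 ballots; D wins 12–7.
A–G: G 11–8.
A vs H: H, 10–9.
C vs D: C, 14–5.
C vs G: C, 11–8.
C–H: C 13–6.
D vs G: D is ranked higher on 5+2+2 = 9 ballots, G on 10. G wins 10–9.
D vs H: H, 12–7.
G vs H: 3+5+2+1+2 = 13 for G, 6 for H — G by 13–6.
Only C has no losses; C is the Condorcet winner.

C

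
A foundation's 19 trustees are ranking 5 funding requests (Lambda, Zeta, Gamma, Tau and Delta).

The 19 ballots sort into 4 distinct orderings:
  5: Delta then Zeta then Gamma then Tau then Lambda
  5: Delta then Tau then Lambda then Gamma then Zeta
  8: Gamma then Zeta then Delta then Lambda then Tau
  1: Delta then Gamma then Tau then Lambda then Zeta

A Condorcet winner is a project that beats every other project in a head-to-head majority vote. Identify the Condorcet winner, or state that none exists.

Head-to-head results (19 reviewers):
Lambda vs Zeta: Zeta, 13–6.
Lambda vs Gamma: Gamma, 14–5.
Lambda vs Tau: Tau wins 11–8.
Lambda vs Delta: 0 for Lambda, 19 for Delta — Delta by 19–0.
Zeta vs Gamma: 5 for Zeta, 14 for Gamma — Gamma by 14–5.
Zeta vs Tau: Zeta is ranked higher on 5+8 = 13 ballots, Tau on 6. Zeta wins 13–6.
Zeta vs Delta: Delta, 11–8.
Gamma vs Tau: Gamma wins 14–5.
Gamma vs Delta: Delta wins 11–8.
Tau vs Delta: Delta, 19–0.
Only Delta has no losses; Delta is the Condorcet winner.

Delta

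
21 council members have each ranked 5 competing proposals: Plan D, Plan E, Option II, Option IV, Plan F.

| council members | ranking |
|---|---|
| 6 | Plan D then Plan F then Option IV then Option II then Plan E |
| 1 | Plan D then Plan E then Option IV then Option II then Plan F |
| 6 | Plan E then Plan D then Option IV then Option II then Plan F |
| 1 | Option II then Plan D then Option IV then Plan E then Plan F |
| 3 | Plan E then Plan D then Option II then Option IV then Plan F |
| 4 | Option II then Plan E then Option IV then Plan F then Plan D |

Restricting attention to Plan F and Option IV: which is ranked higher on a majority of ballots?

Ballots ranking Plan F above Option IV: 6.
Ballots ranking Option IV above Plan F: 21 − 6 = 15.
Option IV wins the head-to-head 15–6.

Option IV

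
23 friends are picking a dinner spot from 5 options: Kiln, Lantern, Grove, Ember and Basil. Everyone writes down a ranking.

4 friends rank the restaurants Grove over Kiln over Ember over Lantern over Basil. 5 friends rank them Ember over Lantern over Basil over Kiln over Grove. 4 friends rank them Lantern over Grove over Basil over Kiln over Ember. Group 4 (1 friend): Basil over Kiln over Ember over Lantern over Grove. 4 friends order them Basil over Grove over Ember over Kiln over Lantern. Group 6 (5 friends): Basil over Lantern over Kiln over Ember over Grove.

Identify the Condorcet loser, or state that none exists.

Pairwise majorities:
Kiln vs Lantern: Lantern, 14–9.
Kiln vs Grove: Kiln preferred on 5+1+5 = 11 ballots; Grove wins 12–11.
Kiln vs Ember: Kiln is ranked higher on 4+4+1+5 = 14 ballots, Ember on 9. Kiln wins 14–9.
Kiln vs Basil: Basil wins 19–4.
Lantern vs Grove: Lantern wins 15–8.
Lantern vs Ember: Lantern is ranked higher on 4+5 = 9 ballots, Ember on 14. Ember wins 14–9.
Lantern vs Basil: Lantern, 13–10.
Grove vs Ember: 4+4+4 = 12 for Grove, 11 for Ember — Grove by 12–11.
Grove vs Basil: Grove preferred on 4+4 = 8 ballots; Basil wins 15–8.
Ember vs Basil: Ember preferred on 4+5 = 9 ballots; Basil wins 14–9.
No restaurant is winless: Kiln beats Ember; Lantern beats Kiln; Grove beats Kiln; Ember beats Lantern; Basil beats Kiln. There is no Condorcet loser.

none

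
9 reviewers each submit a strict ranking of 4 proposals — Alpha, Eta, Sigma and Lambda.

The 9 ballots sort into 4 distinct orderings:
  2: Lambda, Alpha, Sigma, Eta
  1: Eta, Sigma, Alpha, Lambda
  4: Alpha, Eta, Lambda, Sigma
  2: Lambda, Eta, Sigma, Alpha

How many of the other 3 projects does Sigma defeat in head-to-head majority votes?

Sigma against each rival (9 reviewers):
Sigma vs Alpha: 1+2 = 3 for Sigma, 6 for Alpha — Alpha by 6–3.
Sigma vs Eta: Sigma preferred on 2 ballots; Eta wins 7–2.
Sigma vs Lambda: Lambda, 8–1.
Sigma beats no one; loses to Alpha, Eta, Lambda — 0 pairwise wins.

0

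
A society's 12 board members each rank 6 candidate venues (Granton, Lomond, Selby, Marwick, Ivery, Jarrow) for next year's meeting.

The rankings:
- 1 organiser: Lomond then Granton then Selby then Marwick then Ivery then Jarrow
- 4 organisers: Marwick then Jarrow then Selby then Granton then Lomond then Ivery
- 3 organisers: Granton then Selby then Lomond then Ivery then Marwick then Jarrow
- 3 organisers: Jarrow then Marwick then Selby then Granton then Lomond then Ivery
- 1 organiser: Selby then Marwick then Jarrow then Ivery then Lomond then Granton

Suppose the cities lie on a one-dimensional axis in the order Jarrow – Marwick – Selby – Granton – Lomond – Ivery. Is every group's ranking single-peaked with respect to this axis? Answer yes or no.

no

Axis positions: Jarrow=1, Marwick=2, Selby=3, Granton=4, Lomond=5, Ivery=6.
Group 1 (peak Lomond at position 5): ranking walks positions 5-4-3-2-6-1, expanding outward from the peak — single-peaked.
Group 2 (peak Marwick at position 2): ranking walks positions 2-1-3-4-5-6, expanding outward from the peak — single-peaked.
Group 3 (peak Granton at position 4): ranking walks positions 4-3-5-6-2-1, expanding outward from the peak — single-peaked.
Group 4 (peak Jarrow at position 1): ranking walks positions 1-2-3-4-5-6, expanding outward from the peak — single-peaked.
Group 5: ranking walks positions 3-2-1-6-5-4; Ivery is ranked above Granton even though Granton lies between Ivery and the peak Selby on the axis — preferences dip and rise again. Not single-peaked.
Group 5 violates single-peakedness, so the profile is not single-peaked on this axis.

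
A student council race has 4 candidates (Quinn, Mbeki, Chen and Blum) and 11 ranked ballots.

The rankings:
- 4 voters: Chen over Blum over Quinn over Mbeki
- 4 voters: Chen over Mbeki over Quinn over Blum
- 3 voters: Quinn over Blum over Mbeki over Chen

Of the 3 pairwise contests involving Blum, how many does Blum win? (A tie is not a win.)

1

Blum against each rival (11 voters):
Blum vs Quinn: Blum preferred on 4 ballots; Quinn wins 7–4.
Blum–Mbeki: Blum 7–4.
Blum vs Chen: Blum preferred on 3 ballots; Chen wins 8–3.
Blum beats Mbeki; loses to Quinn, Chen — 1 pairwise win.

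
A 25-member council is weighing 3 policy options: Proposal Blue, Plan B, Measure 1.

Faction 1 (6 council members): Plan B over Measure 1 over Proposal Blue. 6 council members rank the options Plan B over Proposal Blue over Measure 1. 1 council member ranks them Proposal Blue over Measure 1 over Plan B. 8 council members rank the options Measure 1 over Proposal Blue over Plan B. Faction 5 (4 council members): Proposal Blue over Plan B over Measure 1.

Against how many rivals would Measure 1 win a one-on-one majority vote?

Measure 1 against each rival (25 council members):
Measure 1 vs Proposal Blue: Measure 1 wins 14–11.
Measure 1 vs Plan B: Measure 1 is ranked higher on 1+8 = 9 ballots, Plan B on 16. Plan B wins 16–9.
Measure 1 beats Proposal Blue; loses to Plan B — 1 pairwise win.

1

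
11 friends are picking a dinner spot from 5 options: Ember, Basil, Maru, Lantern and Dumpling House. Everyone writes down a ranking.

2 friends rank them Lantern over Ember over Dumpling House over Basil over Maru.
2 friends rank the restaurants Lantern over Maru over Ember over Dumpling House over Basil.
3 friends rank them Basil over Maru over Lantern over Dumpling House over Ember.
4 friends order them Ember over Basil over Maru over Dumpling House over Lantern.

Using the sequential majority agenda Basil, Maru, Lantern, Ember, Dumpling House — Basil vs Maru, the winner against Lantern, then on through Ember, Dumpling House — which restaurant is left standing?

Ember

Round 1: Basil vs Maru — 9–2, Basil advances.
Round 2: Basil vs Lantern — 7–4, Basil advances.
Round 3: Basil vs Ember — 3–8, Ember advances.
Round 4: Ember vs Dumpling House — 8–3, Ember advances.
Ember survives the agenda.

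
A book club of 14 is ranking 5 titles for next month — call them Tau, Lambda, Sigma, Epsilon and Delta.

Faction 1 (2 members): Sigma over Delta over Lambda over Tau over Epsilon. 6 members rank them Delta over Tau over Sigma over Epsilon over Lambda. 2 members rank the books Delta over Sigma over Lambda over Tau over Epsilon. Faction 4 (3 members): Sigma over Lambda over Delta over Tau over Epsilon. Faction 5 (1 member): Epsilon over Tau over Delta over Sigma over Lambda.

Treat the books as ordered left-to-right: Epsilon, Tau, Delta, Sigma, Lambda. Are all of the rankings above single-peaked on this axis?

Axis positions: Epsilon=1, Tau=2, Delta=3, Sigma=4, Lambda=5.
Faction 1 (peak Sigma at position 4): ranking walks positions 4-3-5-2-1, expanding outward from the peak — single-peaked.
Faction 2 (peak Delta at position 3): ranking walks positions 3-2-4-1-5, expanding outward from the peak — single-peaked.
Faction 3 (peak Delta at position 3): ranking walks positions 3-4-5-2-1, expanding outward from the peak — single-peaked.
Faction 4 (peak Sigma at position 4): ranking walks positions 4-5-3-2-1, expanding outward from the peak — single-peaked.
Faction 5 (peak Epsilon at position 1): ranking walks positions 1-2-3-4-5, expanding outward from the peak — single-peaked.
Every ranking is single-peaked on this axis.

yes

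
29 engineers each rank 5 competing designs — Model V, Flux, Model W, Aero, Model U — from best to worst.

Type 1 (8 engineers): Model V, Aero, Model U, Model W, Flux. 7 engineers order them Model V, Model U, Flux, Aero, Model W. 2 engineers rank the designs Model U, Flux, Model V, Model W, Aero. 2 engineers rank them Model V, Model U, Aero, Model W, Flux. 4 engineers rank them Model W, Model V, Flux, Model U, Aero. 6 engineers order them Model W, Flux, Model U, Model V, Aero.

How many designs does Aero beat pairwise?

Aero against each rival (29 engineers):
Aero vs Model V: 0 to 29, Model V.
Aero vs Flux: Flux wins 19–10.
Aero vs Model W: Aero is ranked higher on 8+7+2 = 17 ballots, Model W on 12. Aero wins 17–12.
Aero vs Model U: Model U wins 21–8.
Aero beats Model W; loses to Model V, Flux, Model U — 1 pairwise win.

1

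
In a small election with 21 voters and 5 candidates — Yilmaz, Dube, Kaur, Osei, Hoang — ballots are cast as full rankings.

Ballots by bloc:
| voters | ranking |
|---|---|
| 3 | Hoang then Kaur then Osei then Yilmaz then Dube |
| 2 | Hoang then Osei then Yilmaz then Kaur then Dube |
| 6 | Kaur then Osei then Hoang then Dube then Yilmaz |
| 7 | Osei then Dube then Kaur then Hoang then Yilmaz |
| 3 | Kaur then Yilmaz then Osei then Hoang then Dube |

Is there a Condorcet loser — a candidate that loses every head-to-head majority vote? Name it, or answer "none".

Yilmaz

Pairwise majorities:
Yilmaz–Dube: Dube 13–8.
Yilmaz vs Kaur: Kaur wins 19–2.
Yilmaz vs Osei: 3 to 18, Osei.
Yilmaz vs Hoang: Hoang, 18–3.
Dube vs Kaur: Dube is ranked higher on 7 ballots, Kaur on 14. Kaur wins 14–7.
Dube vs Osei: Dube preferred on 0 ballots; Osei wins 21–0.
Dube vs Hoang: 7 to 14, Hoang.
Kaur vs Osei: 12 to 9, Kaur.
Kaur vs Hoang: 6+7+3 = 16 for Kaur, 5 for Hoang — Kaur by 16–5.
Osei vs Hoang: Osei, 16–5.
Only Yilmaz has no wins; Yilmaz is the Condorcet loser.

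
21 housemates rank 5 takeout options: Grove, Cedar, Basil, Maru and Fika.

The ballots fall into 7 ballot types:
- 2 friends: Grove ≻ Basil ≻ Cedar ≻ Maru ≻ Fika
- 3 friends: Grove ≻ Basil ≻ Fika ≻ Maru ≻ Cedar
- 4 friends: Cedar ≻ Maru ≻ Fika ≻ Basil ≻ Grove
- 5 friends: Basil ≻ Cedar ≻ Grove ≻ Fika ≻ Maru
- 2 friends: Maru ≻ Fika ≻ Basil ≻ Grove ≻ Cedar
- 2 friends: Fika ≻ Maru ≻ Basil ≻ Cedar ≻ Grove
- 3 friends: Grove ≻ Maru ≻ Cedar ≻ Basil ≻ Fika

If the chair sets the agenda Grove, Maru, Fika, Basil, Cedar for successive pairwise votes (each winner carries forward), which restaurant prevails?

Round 1: Grove vs Maru — 13–8, Grove advances.
Round 2: Grove vs Fika — 13–8, Grove advances.
Round 3: Grove vs Basil — 8–13, Basil advances.
Round 4: Basil vs Cedar — 14–7, Basil advances.
Basil survives the agenda.

Basil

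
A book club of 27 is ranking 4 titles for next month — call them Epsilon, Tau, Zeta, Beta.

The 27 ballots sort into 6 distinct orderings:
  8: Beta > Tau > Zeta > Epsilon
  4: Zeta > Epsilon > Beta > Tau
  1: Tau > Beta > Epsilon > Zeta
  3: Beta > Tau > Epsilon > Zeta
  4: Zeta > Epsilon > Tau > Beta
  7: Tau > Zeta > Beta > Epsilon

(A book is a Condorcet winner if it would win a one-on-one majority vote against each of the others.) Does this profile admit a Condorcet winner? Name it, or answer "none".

Head-to-head results (27 members):
Epsilon vs Tau: Epsilon is ranked higher on 4+4 = 8 ballots, Tau on 19. Tau wins 19–8.
Epsilon vs Zeta: 1+3 = 4 for Epsilon, 23 for Zeta — Zeta by 23–4.
Epsilon vs Beta: 8 to 19, Beta.
Tau vs Zeta: 19 to 8, Tau.
Tau vs Beta: Tau is ranked higher on 1+4+7 = 12 ballots, Beta on 15. Beta wins 15–12.
Zeta vs Beta: 4+4+7 = 15 for Zeta, 12 for Beta — Zeta by 15–12.
No book is unbeaten: Epsilon loses to Tau; Tau loses to Beta; Zeta loses to Tau; Beta loses to Zeta. In particular Tau > Zeta > Beta > Tau is a majority cycle — no Condorcet winner exists.

none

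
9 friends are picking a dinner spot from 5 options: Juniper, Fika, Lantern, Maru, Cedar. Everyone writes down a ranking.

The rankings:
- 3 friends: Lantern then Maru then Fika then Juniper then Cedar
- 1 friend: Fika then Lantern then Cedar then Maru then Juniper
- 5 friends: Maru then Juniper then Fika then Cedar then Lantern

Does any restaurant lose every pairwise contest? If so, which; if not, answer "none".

Lantern

Pairwise majorities:
Juniper vs Fika: Juniper wins 5–4.
Juniper vs Lantern: Juniper wins 5–4.
Juniper vs Maru: Juniper preferred on 0 ballots; Maru wins 9–0.
Juniper–Cedar: Juniper 8–1.
Fika vs Lantern: Fika, 6–3.
Fika vs Maru: Maru, 8–1.
Fika vs Cedar: Fika, 9–0.
Lantern vs Maru: Lantern preferred on 3+1 = 4 ballots; Maru wins 5–4.
Lantern vs Cedar: 3+1 = 4 for Lantern, 5 for Cedar — Cedar by 5–4.
Maru vs Cedar: Maru wins 8–1.
Lantern is beaten in every head-to-head and is the Condorcet loser.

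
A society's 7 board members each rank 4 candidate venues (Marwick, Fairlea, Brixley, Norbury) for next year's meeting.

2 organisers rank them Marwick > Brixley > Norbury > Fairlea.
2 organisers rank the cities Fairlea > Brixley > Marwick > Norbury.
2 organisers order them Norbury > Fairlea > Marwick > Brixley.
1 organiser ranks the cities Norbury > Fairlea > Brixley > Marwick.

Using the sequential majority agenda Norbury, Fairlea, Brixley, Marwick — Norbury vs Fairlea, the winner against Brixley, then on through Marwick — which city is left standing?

Marwick

Round 1: Norbury vs Fairlea — 5–2, Norbury advances.
Round 2: Norbury vs Brixley — 3–4, Brixley advances.
Round 3: Brixley vs Marwick — 3–4, Marwick advances.
Marwick survives the agenda.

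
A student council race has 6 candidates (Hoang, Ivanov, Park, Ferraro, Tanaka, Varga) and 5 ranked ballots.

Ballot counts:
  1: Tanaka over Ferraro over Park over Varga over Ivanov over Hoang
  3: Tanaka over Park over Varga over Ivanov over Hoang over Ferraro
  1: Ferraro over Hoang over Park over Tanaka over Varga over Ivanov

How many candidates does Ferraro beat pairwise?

Ferraro against each rival (5 voters):
Ferraro vs Hoang: Hoang wins 3–2.
Ferraro vs Ivanov: Ferraro is ranked higher on 1+1 = 2 ballots, Ivanov on 3. Ivanov wins 3–2.
Ferraro vs Park: 2 to 3, Park.
Ferraro–Tanaka: Tanaka 4–1.
Ferraro vs Varga: Varga wins 3–2.
Ferraro beats no one; loses to Hoang, Ivanov, Park, Tanaka, Varga — 0 pairwise wins.

0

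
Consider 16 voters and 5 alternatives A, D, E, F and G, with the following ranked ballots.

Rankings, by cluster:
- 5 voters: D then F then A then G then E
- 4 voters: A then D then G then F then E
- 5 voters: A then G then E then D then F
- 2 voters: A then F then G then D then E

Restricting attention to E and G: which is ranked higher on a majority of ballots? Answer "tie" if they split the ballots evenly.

G

No ballot ranks E above G: 0.
Ballots ranking G above E: 16 − 0 = 16.
G wins the head-to-head 16–0.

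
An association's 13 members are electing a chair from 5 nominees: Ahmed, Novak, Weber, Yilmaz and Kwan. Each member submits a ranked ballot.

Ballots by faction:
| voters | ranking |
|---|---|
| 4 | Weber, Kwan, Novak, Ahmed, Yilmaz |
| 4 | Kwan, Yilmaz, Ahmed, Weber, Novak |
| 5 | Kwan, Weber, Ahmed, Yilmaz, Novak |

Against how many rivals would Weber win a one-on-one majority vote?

3

Weber against each rival (13 voters):
Weber vs Ahmed: 9 to 4, Weber.
Weber–Novak: Weber 13–0.
Weber vs Yilmaz: Weber, 9–4.
Weber vs Kwan: Weber preferred on 4 ballots; Kwan wins 9–4.
Weber beats Ahmed, Novak, Yilmaz; loses to Kwan — 3 pairwise wins.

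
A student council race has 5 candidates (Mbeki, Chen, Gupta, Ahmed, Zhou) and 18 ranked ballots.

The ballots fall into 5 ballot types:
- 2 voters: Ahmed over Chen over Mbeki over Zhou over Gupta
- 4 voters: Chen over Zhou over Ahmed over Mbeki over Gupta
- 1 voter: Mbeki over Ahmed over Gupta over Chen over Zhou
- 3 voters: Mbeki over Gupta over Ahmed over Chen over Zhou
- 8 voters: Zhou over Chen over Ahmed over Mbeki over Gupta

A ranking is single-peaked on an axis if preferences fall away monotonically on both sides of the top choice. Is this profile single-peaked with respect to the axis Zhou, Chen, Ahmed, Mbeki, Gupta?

Axis positions: Zhou=1, Chen=2, Ahmed=3, Mbeki=4, Gupta=5.
Ballot type 1 (peak Ahmed at position 3): ranking walks positions 3-2-4-1-5, expanding outward from the peak — single-peaked.
Ballot type 2 (peak Chen at position 2): ranking walks positions 2-1-3-4-5, expanding outward from the peak — single-peaked.
Ballot type 3 (peak Mbeki at position 4): ranking walks positions 4-3-5-2-1, expanding outward from the peak — single-peaked.
Ballot type 4 (peak Mbeki at position 4): ranking walks positions 4-5-3-2-1, expanding outward from the peak — single-peaked.
Ballot type 5 (peak Zhou at position 1): ranking walks positions 1-2-3-4-5, expanding outward from the peak — single-peaked.
Every ranking is single-peaked on this axis.

yes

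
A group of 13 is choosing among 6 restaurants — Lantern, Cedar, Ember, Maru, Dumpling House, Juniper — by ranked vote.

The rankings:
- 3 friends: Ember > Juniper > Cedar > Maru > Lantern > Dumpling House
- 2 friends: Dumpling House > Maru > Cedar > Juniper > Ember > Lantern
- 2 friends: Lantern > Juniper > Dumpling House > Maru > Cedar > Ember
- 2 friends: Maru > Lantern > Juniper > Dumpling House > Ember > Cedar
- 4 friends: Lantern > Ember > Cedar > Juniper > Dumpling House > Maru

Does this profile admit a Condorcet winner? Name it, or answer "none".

Check each pair by majority over 13 ballots:
Lantern vs Cedar: Lantern is ranked higher on 2+2+4 = 8 ballots, Cedar on 5. Lantern wins 8–5.
Lantern–Ember: Lantern 8–5.
Lantern vs Maru: Maru wins 7–6.
Lantern vs Dumpling House: Lantern, 11–2.
Lantern–Juniper: Lantern 8–5.
Cedar vs Ember: 2+2 = 4 for Cedar, 9 for Ember — Ember by 9–4.
Cedar vs Maru: 3+4 = 7 for Cedar, 6 for Maru — Cedar by 7–6.
Cedar–Dumpling House: Cedar 7–6.
Cedar vs Juniper: Cedar preferred on 2+4 = 6 ballots; Juniper wins 7–6.
Ember vs Maru: 7 to 6, Ember.
Ember vs Dumpling House: 7 to 6, Ember.
Ember–Juniper: Ember 7–6.
Maru vs Dumpling House: Maru is ranked higher on 3+2 = 5 ballots, Dumpling House on 8. Dumpling House wins 8–5.
Maru vs Juniper: Maru is ranked higher on 2+2 = 4 ballots, Juniper on 9. Juniper wins 9–4.
Dumpling House vs Juniper: 2 to 11, Juniper.
No restaurant is unbeaten: Lantern loses to Maru; Cedar loses to Lantern; Ember loses to Lantern; Maru loses to Cedar; Dumpling House loses to Lantern; Juniper loses to Lantern. In particular Lantern > Cedar > Maru > Lantern is a majority cycle — no Condorcet winner exists.

none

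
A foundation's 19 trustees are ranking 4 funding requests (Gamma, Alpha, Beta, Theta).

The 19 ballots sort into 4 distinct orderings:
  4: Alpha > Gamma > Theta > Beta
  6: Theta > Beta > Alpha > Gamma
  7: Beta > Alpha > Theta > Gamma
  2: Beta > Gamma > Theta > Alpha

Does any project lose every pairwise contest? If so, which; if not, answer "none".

Pairwise majorities:
Gamma vs Alpha: Gamma is ranked higher on 2 ballots, Alpha on 17. Alpha wins 17–2.
Gamma vs Beta: Gamma is ranked higher on 4 ballots, Beta on 15. Beta wins 15–4.
Gamma vs Theta: Theta wins 13–6.
Alpha vs Beta: Beta, 15–4.
Alpha vs Theta: 11 to 8, Alpha.
Beta vs Theta: Beta preferred on 7+2 = 9 ballots; Theta wins 10–9.
Gamma is beaten in every head-to-head and is the Condorcet loser.

Gamma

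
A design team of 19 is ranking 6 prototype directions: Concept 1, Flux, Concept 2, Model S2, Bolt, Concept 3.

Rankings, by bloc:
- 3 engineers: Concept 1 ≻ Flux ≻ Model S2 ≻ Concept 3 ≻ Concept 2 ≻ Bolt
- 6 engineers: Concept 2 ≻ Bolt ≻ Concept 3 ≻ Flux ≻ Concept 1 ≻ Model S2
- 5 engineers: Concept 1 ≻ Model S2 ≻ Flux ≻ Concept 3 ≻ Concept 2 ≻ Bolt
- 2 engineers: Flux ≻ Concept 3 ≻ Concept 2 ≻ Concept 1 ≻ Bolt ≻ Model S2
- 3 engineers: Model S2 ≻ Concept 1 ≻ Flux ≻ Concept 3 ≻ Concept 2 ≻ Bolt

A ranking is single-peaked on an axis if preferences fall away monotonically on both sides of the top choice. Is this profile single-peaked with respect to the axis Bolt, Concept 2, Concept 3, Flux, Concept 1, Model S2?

yes

Axis positions: Bolt=1, Concept 2=2, Concept 3=3, Flux=4, Concept 1=5, Model S2=6.
Bloc 1 (peak Concept 1 at position 5): ranking walks positions 5-4-6-3-2-1, expanding outward from the peak — single-peaked.
Bloc 2 (peak Concept 2 at position 2): ranking walks positions 2-1-3-4-5-6, expanding outward from the peak — single-peaked.
Bloc 3 (peak Concept 1 at position 5): ranking walks positions 5-6-4-3-2-1, expanding outward from the peak — single-peaked.
Bloc 4 (peak Flux at position 4): ranking walks positions 4-3-2-5-1-6, expanding outward from the peak — single-peaked.
Bloc 5 (peak Model S2 at position 6): ranking walks positions 6-5-4-3-2-1, expanding outward from the peak — single-peaked.
Every ranking is single-peaked on this axis.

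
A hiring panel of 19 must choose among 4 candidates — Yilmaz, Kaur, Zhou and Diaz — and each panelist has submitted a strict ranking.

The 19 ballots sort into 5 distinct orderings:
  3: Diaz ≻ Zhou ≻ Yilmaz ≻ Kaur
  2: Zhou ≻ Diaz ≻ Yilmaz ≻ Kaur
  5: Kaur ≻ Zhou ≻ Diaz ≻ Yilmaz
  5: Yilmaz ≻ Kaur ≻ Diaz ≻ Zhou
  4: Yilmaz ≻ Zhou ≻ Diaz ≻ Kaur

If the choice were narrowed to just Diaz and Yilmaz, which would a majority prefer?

Ballots ranking Diaz above Yilmaz: 3 + 2 + 5 = 10.
Ballots ranking Yilmaz above Diaz: 19 − 10 = 9.
Diaz wins the head-to-head 10–9.

Diaz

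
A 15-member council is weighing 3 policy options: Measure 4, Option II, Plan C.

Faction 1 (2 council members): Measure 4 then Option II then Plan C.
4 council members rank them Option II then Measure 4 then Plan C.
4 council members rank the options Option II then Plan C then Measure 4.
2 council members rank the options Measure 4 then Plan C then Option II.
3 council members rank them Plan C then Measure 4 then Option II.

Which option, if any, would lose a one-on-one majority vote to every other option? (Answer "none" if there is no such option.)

Head-to-head results (15 council members):
Measure 4 vs Option II: Measure 4 preferred on 2+2+3 = 7 ballots; Option II wins 8–7.
Measure 4 vs Plan C: 2+4+2 = 8 for Measure 4, 7 for Plan C — Measure 4 by 8–7.
Option II vs Plan C: Option II is ranked higher on 2+4+4 = 10 ballots, Plan C on 5. Option II wins 10–5.
Plan C loses to every other option — it is the Condorcet loser.

Plan C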